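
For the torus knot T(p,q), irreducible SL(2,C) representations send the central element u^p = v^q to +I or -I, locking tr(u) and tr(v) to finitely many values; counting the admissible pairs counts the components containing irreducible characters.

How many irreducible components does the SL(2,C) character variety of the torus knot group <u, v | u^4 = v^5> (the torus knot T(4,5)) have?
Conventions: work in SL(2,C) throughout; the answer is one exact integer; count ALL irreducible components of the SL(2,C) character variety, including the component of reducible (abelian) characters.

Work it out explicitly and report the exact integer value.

In the torus knot group T(4,5), u^4 = v^5 is central, so an irreducible representation sends it to +I or -I (Schur).
So on each irreducible component the traces are pinned: tr(u) = 2*cos(pi*alpha/4) with 1 <= alpha <= 3, tr(v) = 2*cos(pi*beta/5) with 1 <= beta <= 4.
The two central values (-1)^alpha I and (-1)^beta I must be the same matrix, so alpha and beta share a parity.
count pairs: odd alpha (2 choices) x odd beta (2), plus even alpha (1) x even beta (2): 2*2 + 1*2 = 6.
components with irreducible characters: 6; plus the single component of reducible (abelian) characters: total 7.

7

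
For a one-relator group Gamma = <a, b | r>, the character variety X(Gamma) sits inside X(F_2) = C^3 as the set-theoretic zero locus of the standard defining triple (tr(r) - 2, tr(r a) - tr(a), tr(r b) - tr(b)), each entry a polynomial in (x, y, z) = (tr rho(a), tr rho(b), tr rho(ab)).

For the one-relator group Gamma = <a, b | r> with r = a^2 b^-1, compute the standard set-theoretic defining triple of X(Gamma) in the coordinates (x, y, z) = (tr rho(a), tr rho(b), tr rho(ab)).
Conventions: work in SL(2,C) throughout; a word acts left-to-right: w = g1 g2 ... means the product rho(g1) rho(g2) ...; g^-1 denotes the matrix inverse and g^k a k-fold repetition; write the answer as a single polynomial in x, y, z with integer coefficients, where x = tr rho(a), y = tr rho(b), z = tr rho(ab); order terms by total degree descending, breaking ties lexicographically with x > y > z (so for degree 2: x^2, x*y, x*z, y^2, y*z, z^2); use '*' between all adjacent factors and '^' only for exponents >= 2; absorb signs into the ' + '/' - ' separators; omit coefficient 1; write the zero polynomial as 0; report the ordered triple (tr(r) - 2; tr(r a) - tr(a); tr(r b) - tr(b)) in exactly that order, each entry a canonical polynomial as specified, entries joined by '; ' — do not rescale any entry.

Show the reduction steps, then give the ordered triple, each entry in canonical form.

apply: trace(a^2) = trace(a) * trace(a) - trace(1)  (reduce the a square) = x^2 - 2
apply: trace(a^2 b) = trace(a) * trace(b a) - trace(b)  (reduce the a square) = x*z - y
trace(a^2 b^-1) = trace(a^2) * trace(b) - trace(a^2 b)  (eliminate b^-1) = x^2*y - x*z - y
trace(a^3) = trace(a) * trace(a^2) - trace(a)   [square of a] = x^3 - 3*x
trace(a^3 b) = trace(a) * trace(b a^2) - trace(b a)   [square of a] = x^2*z - x*y - z
trace(a^2 b^-1 a) = trace(a^3) * trace(b) - trace(a^3 b)   [inverse elimination on b] = x^3*y - x^2*z - 2*x*y + z
assemble the triple (trace(r) - 2; trace(r a) - x; trace(r b) - y)

x^2*y - x*z - y - 2; x^3*y - x^2*z - 2*x*y - x + z; x^2 - y - 2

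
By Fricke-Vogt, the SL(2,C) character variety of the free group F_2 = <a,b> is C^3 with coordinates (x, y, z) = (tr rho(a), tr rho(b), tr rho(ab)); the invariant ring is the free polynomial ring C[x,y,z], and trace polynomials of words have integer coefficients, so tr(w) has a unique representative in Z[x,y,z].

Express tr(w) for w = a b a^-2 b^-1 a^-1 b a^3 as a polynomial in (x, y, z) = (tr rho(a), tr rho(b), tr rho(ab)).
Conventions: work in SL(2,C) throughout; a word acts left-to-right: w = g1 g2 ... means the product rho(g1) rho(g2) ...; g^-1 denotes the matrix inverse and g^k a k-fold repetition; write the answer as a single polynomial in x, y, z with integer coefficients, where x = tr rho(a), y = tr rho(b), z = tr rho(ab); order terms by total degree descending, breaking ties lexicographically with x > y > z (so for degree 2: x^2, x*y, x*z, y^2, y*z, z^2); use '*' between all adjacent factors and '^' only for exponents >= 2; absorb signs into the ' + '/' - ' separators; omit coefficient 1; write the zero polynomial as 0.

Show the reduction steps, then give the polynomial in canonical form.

x^5*y*z^2 - x^6*z - 2*x^4*y^2*z - x^4*z^3 + x^5*y + x^3*y^3 - x^3*y*z^2 + 6*x^4*z + 3*x^2*y^2*z + 2*x^2*z^3 - 5*x^3*y - x*y^3 - x*y*z^2 - 8*x^2*z + 4*x*y + z

trace(a^2 b) = trace(a)*trace(b a) - trace(b)   [square of a] = x*z - y
trace(a^2 b a) = trace(a)*trace(b a^2) - trace(b a)   [square of a] = x^2*z - x*y - z
trace(a^4 b) = trace(a)*trace(a^2 b a) - trace(a^2 b)   [square of a] = x^3*z - x^2*y - 2*x*z + y
trace(a^2) = trace(a)*trace(a) - trace(1)   [square of a] = x^2 - 2
trace(a^3) = trace(a)*trace(a^2) - trace(a)   [square of a] = x^3 - 3*x
trace(a^4) = trace(a)*trace(a^3) - trace(a^2)   [square of a] = x^4 - 4*x^2 + 2
trace(b a^4 b) = trace(b)*trace(a^4 b) - trace(a^4)   [square of b] = x^3*y*z - x^4 - x^2*y^2 - 2*x*y*z + 4*x^2 + y^2 - 2
trace(b a b a) = trace(b a)*trace(b a) - trace(1)   [split at a repeated b] = z^2 - 2
trace(b a b) = trace(b)*trace(a b) - trace(a)   [square of b] = y*z - x
trace(a b a b a) = trace(a)*trace(b a b a) - trace(b a b)   [square of a] = x*z^2 - y*z - x
trace(a b a b a^2) = trace(a)*trace(a b a b a) - trace(a b a b)   [square of a] = x^2*z^2 - x*y*z - x^2 - z^2 + 2
trace(b a^4 b a) = trace(a)*trace(a b a b a^2) - trace(a b a b a)   [square of a] = x^3*z^2 - x^2*y*z - x^3 - 2*x*z^2 + y*z + 3*x
trace(b a^4 b a^-1) = trace(b a^4 b)*trace(a) - trace(b a^4 b a)   [inverse elimination on a] = x^4*y*z - x^5 - x^3*y^2 - x^3*z^2 - x^2*y*z + 5*x^3 + x*y^2 + 2*x*z^2 - y*z - 5*x
trace(a b a^4) = trace(a)*trace(a^2 b a^2) - trace(a^2 b a)   [square of a] = x^4*z - x^3*y - 3*x^2*z + 2*x*y + z
trace(b a b a^4 b) = trace(b)*trace(a b a^4 b) - trace(a b a^4)   [square of b] = x^3*y*z^2 - x^4*z - x^2*y^2*z - 2*x*y*z^2 + 3*x^2*z + y^2*z + x*y - z
trace(b a b a b a) = trace(b a b a)*trace(b a) - trace(a b)   [split at a repeated b] = z^3 - 3*z
trace(b a b a b) = trace(b)*trace(a b a b) - trace(a b a)   [square of b] = y*z^2 - x*z - y
trace(a b a b a b a) = trace(a)*trace(b a b a b a) - trace(b a b a b)   [square of a] = x*z^3 - y*z^2 - 2*x*z + y
trace(b a b a b a^3) = trace(a)*trace(a b a b a b a) - trace(a b a b a b)   [square of a] = x^2*z^3 - x*y*z^2 - 2*x^2*z - z^3 + x*y + 3*z
trace(b a b a^4 b a) = trace(a)*trace(b a b a b a^3) - trace(b a b a b a^2)   [square of a] = x^3*z^3 - x^2*y*z^2 - 2*x^3*z - 2*x*z^3 + x^2*y + y*z^2 + 5*x*z - y
trace(b a b a^4 b a^-1) = trace(b a b a^4 b)*trace(a) - trace(b a b a^4 b a)   [inverse elimination on a] = x^4*y*z^2 - x^5*z - x^3*y^2*z - x^3*z^3 - x^2*y*z^2 + 5*x^3*z + x*y^2*z + 2*x*z^3 - y*z^2 - 6*x*z + y
trace(a b a^4 b a^-2 b) = trace(b a b a^4 b a^-1)*trace(a) - trace(b a b a^4 b)   [inverse elimination on a] = x^5*y*z^2 - x^6*z - x^4*y^2*z - x^4*z^3 - 2*x^3*y*z^2 + 6*x^4*z + 2*x^2*y^2*z + 2*x^2*z^3 + x*y*z^2 - 9*x^2*z - y^2*z + z
trace(b a^4 b a^-2 b^-1 a) = trace(a b a^4 b a^-2)*trace(b) - trace(a b a^4 b a^-2 b)   [inverse elimination on b] = -x^5*y*z^2 + x^6*z + 2*x^4*y^2*z + x^4*z^3 - x^5*y - x^3*y^3 + x^3*y*z^2 - 6*x^4*z - 3*x^2*y^2*z - 2*x^2*z^3 + 5*x^3*y + x*y^3 + x*y*z^2 + 9*x^2*z - 5*x*y - z
trace(a b a^-2 b^-1 a^-1 b a^3) = trace(b a^4 b a^-2 b^-1)*trace(a) - trace(b a^4 b a^-2 b^-1 a)   [inverse elimination on a] = x^5*y*z^2 - x^6*z - 2*x^4*y^2*z - x^4*z^3 + x^5*y + x^3*y^3 - x^3*y*z^2 + 6*x^4*z + 3*x^2*y^2*z + 2*x^2*z^3 - 5*x^3*y - x*y^3 - x*y*z^2 - 8*x^2*z + 4*x*y + z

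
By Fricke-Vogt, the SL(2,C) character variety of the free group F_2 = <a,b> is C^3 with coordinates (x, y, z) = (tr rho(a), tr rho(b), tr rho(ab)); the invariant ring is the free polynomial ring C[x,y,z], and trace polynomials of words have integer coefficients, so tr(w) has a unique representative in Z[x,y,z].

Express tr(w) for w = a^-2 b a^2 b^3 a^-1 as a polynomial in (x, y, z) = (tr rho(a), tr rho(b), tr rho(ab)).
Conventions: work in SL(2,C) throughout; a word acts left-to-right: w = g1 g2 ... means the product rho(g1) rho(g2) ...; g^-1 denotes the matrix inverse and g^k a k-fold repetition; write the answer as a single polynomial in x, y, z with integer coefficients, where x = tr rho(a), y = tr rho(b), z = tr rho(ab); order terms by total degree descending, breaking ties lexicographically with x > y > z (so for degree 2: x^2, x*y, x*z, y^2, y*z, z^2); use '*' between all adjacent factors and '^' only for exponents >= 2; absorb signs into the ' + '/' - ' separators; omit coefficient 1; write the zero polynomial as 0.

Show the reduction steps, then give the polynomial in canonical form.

x^4*y^3*z - x^5*y^2 - x^3*y^4 - x^3*y^2*z^2 - x^4*y*z - x^2*y^3*z + x^5 + 6*x^3*y^2 + x^3*z^2 + 2*x*y^4 + x*y^2*z^2 + x^2*y*z - y^3*z - 5*x^3 - 8*x*y^2 - x*z^2 + 2*y*z + 5*x

tr(a^2 b) = tr(a)*tr(b a) - tr(b)  (reduce the a square) = x*z - y
tr(a^2) = tr(a)*tr(a) - tr(1)  (reduce the a square) = x^2 - 2
tr(b a^2 b) = tr(b)*tr(a^2 b) - tr(a^2)  (reduce the b square) = x*y*z - x^2 - y^2 + 2
tr(b^2 a^2 b) = tr(b)*tr(b a^2 b) - tr(b a^2)  (reduce the b square) = x*y^2*z - x^2*y - y^3 - x*z + 3*y
tr(b a^2 b^3) = tr(b)*tr(b^2 a^2 b) - tr(b^2 a^2)  (reduce the b square) = x*y^3*z - x^2*y^2 - y^4 - 2*x*y*z + x^2 + 4*y^2 - 2
tr(a b a b) = tr(a b)*tr(a b) - tr(1)  (split on a) = z^2 - 2
tr(a b a b^2) = tr(b)*tr(a b a b) - tr(a b a)  (reduce the b square) = y*z^2 - x*z - y
tr(b^3 a b a) = tr(b)*tr(a b a b^2) - tr(a b a b)  (reduce the b square) = y^2*z^2 - x*y*z - y^2 - z^2 + 2
tr(a b^2) = tr(b)*tr(a b) - tr(a)  (reduce the b square) = y*z - x
tr(a b^3) = tr(b)*tr(a b^2) - tr(a b)  (reduce the b square) = y^2*z - x*y - z
tr(b^3 a b) = tr(b)*tr(a b^3) - tr(a b^2)  (reduce the b square) = y^3*z - x*y^2 - 2*y*z + x
tr(b a^2 b^3 a) = tr(a)*tr(b^3 a b a) - tr(b^3 a b)  (reduce the a square) = x*y^2*z^2 - x^2*y*z - y^3*z - x*z^2 + 2*y*z + x
tr(b a^2 b^3 a^-1) = tr(b a^2 b^3)*tr(a) - tr(b a^2 b^3 a)  (eliminate a^-1) = x^2*y^3*z - x^3*y^2 - x*y^4 - x*y^2*z^2 - x^2*y*z + y^3*z + x^3 + 4*x*y^2 + x*z^2 - 2*y*z - 3*x
tr(b a^2 b^3 a^-2) = tr(b a^2 b^3 a^-1)*tr(a) - tr(b a^2 b^3)  (eliminate a^-1) = x^3*y^3*z - x^4*y^2 - x^2*y^4 - x^2*y^2*z^2 - x^3*y*z + x^4 + 5*x^2*y^2 + x^2*z^2 + y^4 - 4*x^2 - 4*y^2 + 2
tr(a^-2 b a^2 b^3 a^-1) = tr(b a^2 b^3 a^-2)*tr(a) - tr(b a^2 b^3 a^-1)  (eliminate a^-1) = x^4*y^3*z - x^5*y^2 - x^3*y^4 - x^3*y^2*z^2 - x^4*y*z - x^2*y^3*z + x^5 + 6*x^3*y^2 + x^3*z^2 + 2*x*y^4 + x*y^2*z^2 + x^2*y*z - y^3*z - 5*x^3 - 8*x*y^2 - x*z^2 + 2*y*z + 5*x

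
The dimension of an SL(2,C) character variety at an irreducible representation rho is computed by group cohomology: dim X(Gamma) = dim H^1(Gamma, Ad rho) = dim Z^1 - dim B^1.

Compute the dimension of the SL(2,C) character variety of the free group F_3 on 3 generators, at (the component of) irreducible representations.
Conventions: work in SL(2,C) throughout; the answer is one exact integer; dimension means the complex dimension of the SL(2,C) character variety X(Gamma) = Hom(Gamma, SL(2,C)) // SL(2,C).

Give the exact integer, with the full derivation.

Gamma = F_3 has 3 generators and no relators.
A cocycle picks one sl_2 vector per generator freely, giving dim Z^1 = 3*3 = 9.
dim B^1 = 3: the coboundary map is injective because an irreducible image has centralizer 0 in sl_2.
dim X = dim H^1 = dim Z^1 - dim B^1 = 9 - 3 = 6.

6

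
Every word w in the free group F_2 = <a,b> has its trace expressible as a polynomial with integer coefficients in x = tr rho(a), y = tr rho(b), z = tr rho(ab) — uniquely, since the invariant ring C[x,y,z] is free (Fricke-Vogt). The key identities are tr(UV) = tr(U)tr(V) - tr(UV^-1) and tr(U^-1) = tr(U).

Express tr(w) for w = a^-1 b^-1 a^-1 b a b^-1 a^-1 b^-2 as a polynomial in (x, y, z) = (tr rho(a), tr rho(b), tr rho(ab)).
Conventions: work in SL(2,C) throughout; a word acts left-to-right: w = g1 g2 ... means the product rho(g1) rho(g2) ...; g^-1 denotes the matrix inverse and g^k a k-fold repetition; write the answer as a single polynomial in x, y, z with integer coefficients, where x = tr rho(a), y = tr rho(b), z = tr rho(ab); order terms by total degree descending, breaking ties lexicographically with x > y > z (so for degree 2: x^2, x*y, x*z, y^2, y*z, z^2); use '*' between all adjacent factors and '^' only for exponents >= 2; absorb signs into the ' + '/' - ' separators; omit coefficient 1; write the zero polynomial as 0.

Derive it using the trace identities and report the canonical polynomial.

-x*y^2*z^3 + 2*x^2*y*z^2 + y^3*z^2 + y*z^4 - x^3*z - x*y^2*z - x*z^3 - 3*y*z^2 + 3*x*z - y

tr(a^-1 b) = tr(b)*tr(a) - tr(b a) = x*y - z
tr(b a b) = tr(b)*tr(a b) - tr(a) = y*z - x
tr(b a b a) = tr(a b)*tr(a b) - tr(1) = z^2 - 2
tr(b a b a^-1) = tr(b a b)*tr(a) - tr(b a b a) = x*y*z - x^2 - z^2 + 2
tr(a^-2 b a b) = tr(b a b a^-1)*tr(a) - tr(b a b) = x^2*y*z - x^3 - x*z^2 - y*z + 3*x
tr(b^-1 a^-2 b a) = tr(a^-2 b a)*tr(b) - tr(a^-2 b a b) = -x^2*y*z + x^3 + x*y^2 + x*z^2 - 3*x
tr(a^-1 b a b^-2 a^-1) = tr(b^-1 a^-2 b a)*tr(b) - tr(b^-1 a^-2 b a b) = -x^2*y^2*z + x^3*y + x*y^3 + x*y*z^2 - 4*x*y + z
tr(b^2) = tr(b)*tr(b) - tr(1) = y^2 - 2
tr(b a^-1 b) = tr(b^2)*tr(a) - tr(b^2 a) = x*y^2 - y*z - x
tr(b a b^2) = tr(b)*tr(b a b) - tr(b a) = y^2*z - x*y - z
tr(a b a) = tr(a)*tr(b a) - tr(b) = x*z - y
tr(b a b^2 a) = tr(b)*tr(a b a b) - tr(a b a) = y*z^2 - x*z - y
tr(b a^-1 b a b) = tr(b a b^2)*tr(a) - tr(b a b^2 a) = x*y^2*z - x^2*y - y*z^2 + y
tr(b a b a b a) = tr(a b a b)*tr(a b) - tr(b a) = z^3 - 3*z
tr(b a^-1 b a b a) = tr(b a b a b)*tr(a) - tr(b a b a b a) = x*y*z^2 - x^2*z - z^3 - x*y + 3*z
tr(a^-1 b a^-1 b a b) = tr(b a^-1 b a b)*tr(a) - tr(b a^-1 b a b a) = x^2*y^2*z - x^3*y - 2*x*y*z^2 + x^2*z + z^3 + 2*x*y - 3*z
tr(a^-1 b a^-1 b a b^-1) = tr(a^-1 b a^-1 b a)*tr(b) - tr(a^-1 b a^-1 b a b) = -x^2*y^2*z + x^3*y + x*y^3 + 2*x*y*z^2 - x^2*z - y^2*z - z^3 - 3*x*y + 3*z
tr(a^-1 b a b^-2 a^-1 b) = tr(a^-1 b a^-1 b a b^-1)*tr(b) - tr(a^-1 b a^-1 b a) = -x^2*y^3*z + x^3*y^2 + x*y^4 + 2*x*y^2*z^2 - x^2*y*z - y^3*z - y*z^3 - 4*x*y^2 + 4*y*z + x
tr(b^-2 a^-1 b^-1 a^-1 b a) = tr(a^-1 b a b^-2 a^-1)*tr(b) - tr(a^-1 b a b^-2 a^-1 b) = -x*y^2*z^2 + x^2*y*z + y^3*z + y*z^3 - 3*y*z - x
tr(b^-1 a b a) = tr(a b a)*tr(b) - tr(a b a b) = x*y*z - y^2 - z^2 + 2
tr(b a b^-2 a) = tr(b^-1 a b a)*tr(b) - tr(b^-1 a b a b) = x*y^2*z - y^3 - y*z^2 - x*z + 3*y
tr(b^-1 a^-1 b a b^-1) = tr(b a b^-2)*tr(a) - tr(b a b^-2 a) = -x*y^2*z + x^2*y + y^3 + y*z^2 - 3*y
tr(a^2) = tr(a)*tr(a) - tr(1) = x^2 - 2
tr(a b^2 a) = tr(b)*tr(a^2 b) - tr(a^2) = x*y*z - x^2 - y^2 + 2
tr(b a b^-1 a b) = tr(a b^2 a)*tr(b) - tr(a b^2 a b) = x*y^2*z - x^2*y - y^3 - y*z^2 + x*z + 3*y
tr(a b a b a) = tr(a)*tr(b a b a) - tr(b a b) = x*z^2 - y*z - x
tr(b a b^-1 a b a) = tr(a b a b a)*tr(b) - tr(a b a b a b) = x*y*z^2 - y^2*z - z^3 - x*y + 3*z
tr(a^-1 b a b^-1 a b) = tr(b a b^-1 a b)*tr(a) - tr(b a b^-1 a b a) = x^2*y^2*z - x^3*y - x*y^3 - 2*x*y*z^2 + x^2*z + y^2*z + z^3 + 4*x*y - 3*z
tr(b^-1 a^-1 b a b^-1 a) = tr(a^-1 b a b^-1 a)*tr(b) - tr(a^-1 b a b^-1 a b) = -x^2*y^2*z + x^3*y + x*y^3 + 2*x*y*z^2 - x^2*z - y^2*z - z^3 - 3*x*y + 3*z
tr(b^-1 a^-1 b^-1 a^-1 b a) = tr(b^-1 a^-1 b a b^-1)*tr(a) - tr(b^-1 a^-1 b a b^-1 a) = -x*y*z^2 + x^2*z + y^2*z + z^3 - 3*z
tr(b^-2 a^-1 b^-1 a^-1 b a b^-1) = tr(b^-2 a^-1 b^-1 a^-1 b a)*tr(b) - tr(b^-2 a^-1 b^-1 a^-1 b a b) = -x*y^3*z^2 + x^2*y^2*z + y^4*z + y^2*z^3 + x*y*z^2 - x^2*z - 4*y^2*z - z^3 - x*y + 3*z
tr(a^-1 b a b^-1 a b a^-1) = tr(b a b^-1 a b a^-1)*tr(a) - tr(b a b^-1 a b) = x^3*y^2*z - x^4*y - x^2*y^3 - 2*x^2*y*z^2 + x^3*z + x*z^3 + 5*x^2*y + y^3 + y*z^2 - 4*x*z - 3*y
tr(b a^2 b^2) = tr(b)*tr(b a^2 b) - tr(b a^2) = x*y^2*z - x^2*y - y^3 - x*z + 3*y
tr(a b a^2) = tr(a)*tr(b a^2) - tr(b a) = x^2*z - x*y - z
tr(b a^2 b^2 a) = tr(b)*tr(a b a^2 b) - tr(a b a^2) = x*y*z^2 - x^2*z - y^2*z + z
tr(a b^2 a^-1 b a) = tr(b a^2 b^2)*tr(a) - tr(b a^2 b^2 a) = x^2*y^2*z - x^3*y - x*y^3 - x*y*z^2 + y^2*z + 3*x*y - z
tr(b a b a b^2) = tr(b)*tr(b a b a b) - tr(b a b a) = y^2*z^2 - x*y*z - y^2 - z^2 + 2
tr(b a b a b^2 a) = tr(b)*tr(a b a b a b) - tr(a b a b a) = y*z^3 - x*z^2 - 2*y*z + x
tr(a b^2 a^-1 b a b) = tr(b a b a b^2)*tr(a) - tr(b a b a b^2 a) = x*y^2*z^2 - x^2*y*z - y*z^3 - x*y^2 + 2*y*z + x
tr(b a^-1 b a b^-1 a b) = tr(a b^2 a^-1 b a)*tr(b) - tr(a b^2 a^-1 b a b) = x^2*y^3*z - x^3*y^2 - x*y^4 - 2*x*y^2*z^2 + x^2*y*z + y^3*z + y*z^3 + 4*x*y^2 - 3*y*z - x
tr(b a^2 b a b) = tr(a)*tr(b a b^2 a) - tr(b a b^2) = x*y*z^2 - x^2*z - y^2*z + z
tr(b a^2 b a b a) = tr(a)*tr(b a b a b a) - tr(b a b a b) = x*z^3 - y*z^2 - 2*x*z + y
tr(a b a b a^-1 b a) = tr(b a^2 b a b)*tr(a) - tr(b a^2 b a b a) = x^2*y*z^2 - x^3*z - x*y^2*z - x*z^3 + y*z^2 + 3*x*z - y
tr(b a b a b a b a) = tr(b a b a)*tr(b a b a) - tr(1) = z^4 - 4*z^2 + 2
tr(a b a b a^-1 b a b) = tr(b a b a b a b)*tr(a) - tr(b a b a b a b a) = x*y*z^3 - x^2*z^2 - z^4 - 2*x*y*z + x^2 + 4*z^2 - 2
tr(b a^-1 b a b^-1 a b a) = tr(a b a b a^-1 b a)*tr(b) - tr(a b a b a^-1 b a b) = x^2*y^2*z^2 - x^3*y*z - x*y^3*z - 2*x*y*z^3 + x^2*z^2 + y^2*z^2 + z^4 + 5*x*y*z - x^2 - y^2 - 4*z^2 + 2
tr(a^-1 b a b^-1 a b a^-1 b) = tr(b a^-1 b a b^-1 a b)*tr(a) - tr(b a^-1 b a b^-1 a b a) = x^3*y^3*z - x^4*y^2 - x^2*y^4 - 3*x^2*y^2*z^2 + 2*x^3*y*z + 2*x*y^3*z + 3*x*y*z^3 + 4*x^2*y^2 - x^2*z^2 - y^2*z^2 - z^4 - 8*x*y*z + y^2 + 4*z^2 - 2
tr(a^-1 b^-1 a^-1 b a b^-1 a b) = tr(a^-1 b a b^-1 a b a^-1)*tr(b) - tr(a^-1 b a b^-1 a b a^-1 b) = x^2*y^2*z^2 - x^3*y*z - 2*x*y^3*z - 2*x*y*z^3 + x^2*y^2 + x^2*z^2 + y^4 + 2*y^2*z^2 + z^4 + 4*x*y*z - 4*y^2 - 4*z^2 + 2
tr(b^-1 a^-1 b^-1 a^-1 b a b^-1 a) = tr(a^-1 b^-1 a^-1 b a b^-1 a)*tr(b) - tr(a^-1 b^-1 a^-1 b a b^-1 a b) = -x^2*y^2*z^2 + x^3*y*z + x*y^3*z + 2*x*y*z^3 - x^2*z^2 - y^2*z^2 - z^4 - 4*x*y*z + y^2 + 4*z^2 - 2
tr(b^-2 a^-1 b^-1 a^-1 b a b^-1 a) = tr(b^-1 a^-1 b^-1 a^-1 b a b^-1 a)*tr(b) - tr(b^-1 a^-1 b^-1 a^-1 b a b^-1 a b) = -x^2*y^3*z^2 + x^3*y^2*z + x*y^4*z + 2*x*y^2*z^3 - x^2*y*z^2 - y^3*z^2 - y*z^4 - 3*x*y^2*z - x^2*y + 3*y*z^2 + y
tr(a^-1 b^-1 a^-1 b a b^-1 a^-1 b^-2) = tr(b^-2 a^-1 b^-1 a^-1 b a b^-1)*tr(a) - tr(b^-2 a^-1 b^-1 a^-1 b a b^-1 a) = -x*y^2*z^3 + 2*x^2*y*z^2 + y^3*z^2 + y*z^4 - x^3*z - x*y^2*z - x*z^3 - 3*y*z^2 + 3*x*z - y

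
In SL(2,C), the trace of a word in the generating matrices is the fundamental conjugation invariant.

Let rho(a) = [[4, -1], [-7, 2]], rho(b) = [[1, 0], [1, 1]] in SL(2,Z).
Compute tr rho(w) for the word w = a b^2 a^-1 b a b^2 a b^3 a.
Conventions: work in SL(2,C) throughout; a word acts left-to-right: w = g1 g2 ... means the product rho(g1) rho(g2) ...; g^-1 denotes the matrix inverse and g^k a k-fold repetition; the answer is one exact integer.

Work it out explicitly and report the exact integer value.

-110

rho(a) = [[4, -1], [-7, 2]]
... * rho(b) = [[1, 0], [1, 1]]  ->  [[3, -1], [-5, 2]]
... * rho(b) = [[1, 0], [1, 1]]  ->  [[2, -1], [-3, 2]]
... * rho(a^-1) = [[2, 1], [7, 4]]  ->  [[-3, -2], [8, 5]]
... * rho(b) = [[1, 0], [1, 1]]  ->  [[-5, -2], [13, 5]]
... * rho(a) = [[4, -1], [-7, 2]]  ->  [[-6, 1], [17, -3]]
... * rho(b) = [[1, 0], [1, 1]]  ->  [[-5, 1], [14, -3]]
... * rho(b) = [[1, 0], [1, 1]]  ->  [[-4, 1], [11, -3]]
... * rho(a) = [[4, -1], [-7, 2]]  ->  [[-23, 6], [65, -17]]
... * rho(b) = [[1, 0], [1, 1]]  ->  [[-17, 6], [48, -17]]
... * rho(b) = [[1, 0], [1, 1]]  ->  [[-11, 6], [31, -17]]
... * rho(b) = [[1, 0], [1, 1]]  ->  [[-5, 6], [14, -17]]
... * rho(a) = [[4, -1], [-7, 2]]  ->  [[-62, 17], [175, -48]]
tr = -62 + -48 = -110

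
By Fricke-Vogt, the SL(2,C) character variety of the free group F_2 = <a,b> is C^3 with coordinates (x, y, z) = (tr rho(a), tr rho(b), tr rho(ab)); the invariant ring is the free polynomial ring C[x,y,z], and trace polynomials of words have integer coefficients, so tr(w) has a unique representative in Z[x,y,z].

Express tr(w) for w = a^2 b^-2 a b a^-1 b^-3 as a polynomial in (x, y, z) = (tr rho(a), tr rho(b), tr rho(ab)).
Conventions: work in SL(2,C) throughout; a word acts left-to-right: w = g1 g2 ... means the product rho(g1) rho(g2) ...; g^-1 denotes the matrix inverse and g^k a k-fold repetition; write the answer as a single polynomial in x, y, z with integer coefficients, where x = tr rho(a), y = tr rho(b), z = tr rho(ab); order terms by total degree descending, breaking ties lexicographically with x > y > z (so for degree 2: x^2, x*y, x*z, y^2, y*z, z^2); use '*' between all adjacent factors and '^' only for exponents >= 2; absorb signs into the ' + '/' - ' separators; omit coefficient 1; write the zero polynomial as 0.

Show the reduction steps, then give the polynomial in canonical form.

-x^3*y^5*z + x^4*y^4 + x^2*y^6 + 2*x^2*y^4*z^2 + x^3*y^3*z - x*y^3*z^3 - 2*x^4*y^2 - 6*x^2*y^4 - 3*x^2*y^2*z^2 - y^6 - y^4*z^2 + x*y^3*z + x*y*z^3 + x^4 + 9*x^2*y^2 + x^2*z^2 + 6*y^4 + 3*y^2*z^2 - x*y*z - 4*x^2 - 9*y^2 - z^2 + 2

tr(a^2) = tr(a) * tr(a) - tr(1)  (reduce the a square) = x^2 - 2
next, tr(a^3) = tr(a) * tr(a^2) - tr(a)  (reduce the a square) = x^3 - 3*x
tr(a b a) = tr(a) * tr(b a) - tr(b)  (reduce the a square) = x*z - y
tr(a^3 b) = tr(a) * tr(a b a) - tr(a b)  (reduce the a square) = x^2*z - x*y - z
tr(a^2 b^-1 a) = tr(a^3) * tr(b) - tr(a^3 b)  (eliminate b^-1) = x^3*y - x^2*z - 2*x*y + z
next, tr(b a b a) = tr(a b) * tr(a b) - tr(1)  (split on a) = z^2 - 2
and tr(b a b) = tr(b) * tr(a b) - tr(a)  (reduce the b square) = y*z - x
tr(a b a^2 b) = tr(a) * tr(b a b a) - tr(b a b)  (reduce the a square) = x*z^2 - y*z - x
tr(a^2 b^-1 a b) = tr(a b a^2) * tr(b) - tr(a b a^2 b)  (eliminate b^-1) = x^2*y*z - x*y^2 - x*z^2 + x
tr(a^2 b^-1 a b^-1) = tr(a^2 b^-1 a) * tr(b) - tr(a^2 b^-1 a b)  (eliminate b^-1) = x^3*y^2 - 2*x^2*y*z - x*y^2 + x*z^2 + y*z - x
next, tr(b^-2 a^2 b^-1 a) = tr(a^2 b^-1 a b^-1) * tr(b) - tr(a^2 b^-1 a)  (eliminate b^-1) = x^3*y^3 - 2*x^2*y^2*z - x^3*y - x*y^3 + x*y*z^2 + x^2*z + y^2*z + x*y - z
and tr(a b a^3) = tr(a) * tr(a b a^2) - tr(a b a)  (reduce the a square) = x^3*z - x^2*y - 2*x*z + y
next, tr(a b a^3 b) = tr(a) * tr(b a b a^2) - tr(b a b a)  (reduce the a square) = x^2*z^2 - x*y*z - x^2 - z^2 + 2
tr(a^2 b^-1 a b a) = tr(a b a^3) * tr(b) - tr(a b a^3 b)  (eliminate b^-1) = x^3*y*z - x^2*y^2 - x^2*z^2 - x*y*z + x^2 + y^2 + z^2 - 2
tr(b a b a b a) = tr(b a) * tr(b a b a) - tr(b^-1 a^-1)  (split on b) = z^3 - 3*z
and tr(b a b a b) = tr(b) * tr(a b a b) - tr(a b a)  (reduce the b square) = y*z^2 - x*z - y
tr(a b a b a^2 b) = tr(a) * tr(b a b a b a) - tr(b a b a b)  (reduce the a square) = x*z^3 - y*z^2 - 2*x*z + y
and tr(a^2 b^-1 a b a b) = tr(a b a b a^2) * tr(b) - tr(a b a b a^2 b)  (eliminate b^-1) = x^2*y*z^2 - x*y^2*z - x*z^3 - x^2*y + 2*x*z + y
and tr(a^2 b^-1 a b a b^-1) = tr(a^2 b^-1 a b a) * tr(b) - tr(a^2 b^-1 a b a b)  (eliminate b^-1) = x^3*y^2*z - x^2*y^3 - 2*x^2*y*z^2 + x*z^3 + 2*x^2*y + y^3 + y*z^2 - 2*x*z - 3*y
next, tr(b^-1 a^2 b^-1 a b a b^-1) = tr(a^2 b^-1 a b a b^-1) * tr(b) - tr(a^2 b^-1 a b a)  (eliminate b^-1) = x^3*y^3*z - x^2*y^4 - 2*x^2*y^2*z^2 - x^3*y*z + x*y*z^3 + 3*x^2*y^2 + x^2*z^2 + y^4 + y^2*z^2 - x*y*z - x^2 - 4*y^2 - z^2 + 2
and tr(b^-3 a^2 b^-1 a b a) = tr(b^-1 a^2 b^-1 a b a b^-1) * tr(b) - tr(b^-1 a^2 b^-1 a b a)  (eliminate b^-1) = x^3*y^4*z - x^2*y^5 - 2*x^2*y^3*z^2 - 2*x^3*y^2*z + x*y^2*z^3 + 4*x^2*y^3 + 3*x^2*y*z^2 + y^5 + y^3*z^2 - x*y^2*z - x*z^3 - 3*x^2*y - 5*y^3 - 2*y*z^2 + 2*x*z + 5*y
next, tr(b^-1 a b a^-1 b^-3 a^2) = tr(b^-3 a^2 b^-1 a b) * tr(a) - tr(b^-3 a^2 b^-1 a b a)  (eliminate a^-1) = -x^3*y^4*z + x^4*y^3 + x^2*y^5 + 2*x^2*y^3*z^2 - x*y^2*z^3 - x^4*y - 5*x^2*y^3 - 2*x^2*y*z^2 - y^5 - y^3*z^2 + x^3*z + 2*x*y^2*z + x*z^3 + 4*x^2*y + 5*y^3 + 2*y*z^2 - 3*x*z - 5*y
tr(b^-2 a^3) = tr(b^-1 a^3) * tr(b) - tr(b^-1 a^3 b)  (eliminate b^-1) = x^3*y^2 - x^2*y*z - x^3 - 2*x*y^2 + y*z + 3*x
tr(b^-1 a^3 b a) = tr(a^3 b a) * tr(b) - tr(a^3 b a b)  (eliminate b^-1) = x^3*y*z - x^2*y^2 - x^2*z^2 - x*y*z + x^2 + y^2 + z^2 - 2
tr(b^-1 a^3 b a b^-1) = tr(b^-1 a^3 b a) * tr(b) - tr(b^-1 a^3 b a b)  (eliminate b^-1) = x^3*y^2*z - x^2*y^3 - x^2*y*z^2 - x^3*z - x*y^2*z + 2*x^2*y + y^3 + y*z^2 + 2*x*z - 3*y
tr(b^-3 a^3 b a) = tr(b^-1 a^3 b a b^-1) * tr(b) - tr(b^-1 a^3 b a)  (eliminate b^-1) = x^3*y^3*z - x^2*y^4 - x^2*y^2*z^2 - 2*x^3*y*z - x*y^3*z + 3*x^2*y^2 + x^2*z^2 + y^4 + y^2*z^2 + 3*x*y*z - x^2 - 4*y^2 - z^2 + 2
next, tr(a b a^-1 b^-3 a^2) = tr(b^-3 a^3 b) * tr(a) - tr(b^-3 a^3 b a)  (eliminate a^-1) = -x^3*y^3*z + x^4*y^2 + x^2*y^4 + x^2*y^2*z^2 + x^3*y*z + x*y^3*z - x^4 - 5*x^2*y^2 - x^2*z^2 - y^4 - y^2*z^2 - 2*x*y*z + 4*x^2 + 4*y^2 + z^2 - 2
tr(a^2 b^-2 a b a^-1 b^-3) = tr(b^-1 a b a^-1 b^-3 a^2) * tr(b) - tr(b^-1 a b a^-1 b^-3 a^2 b)  (eliminate b^-1) = -x^3*y^5*z + x^4*y^4 + x^2*y^6 + 2*x^2*y^4*z^2 + x^3*y^3*z - x*y^3*z^3 - 2*x^4*y^2 - 6*x^2*y^4 - 3*x^2*y^2*z^2 - y^6 - y^4*z^2 + x*y^3*z + x*y*z^3 + x^4 + 9*x^2*y^2 + x^2*z^2 + 6*y^4 + 3*y^2*z^2 - x*y*z - 4*x^2 - 9*y^2 - z^2 + 2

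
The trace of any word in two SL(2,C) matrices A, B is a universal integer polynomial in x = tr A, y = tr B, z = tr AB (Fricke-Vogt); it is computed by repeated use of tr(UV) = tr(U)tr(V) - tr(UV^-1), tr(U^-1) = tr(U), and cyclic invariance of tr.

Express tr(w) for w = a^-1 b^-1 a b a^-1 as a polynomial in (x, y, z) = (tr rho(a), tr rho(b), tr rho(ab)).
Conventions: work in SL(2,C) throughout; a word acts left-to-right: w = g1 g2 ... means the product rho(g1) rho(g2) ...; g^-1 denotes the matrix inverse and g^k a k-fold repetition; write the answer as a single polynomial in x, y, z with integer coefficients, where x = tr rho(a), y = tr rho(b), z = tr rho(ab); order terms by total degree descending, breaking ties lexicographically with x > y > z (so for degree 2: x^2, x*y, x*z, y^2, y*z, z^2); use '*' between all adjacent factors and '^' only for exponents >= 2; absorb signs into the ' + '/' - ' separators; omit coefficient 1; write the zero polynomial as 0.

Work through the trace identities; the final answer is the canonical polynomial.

-x^2*y*z + x^3 + x*y^2 + x*z^2 - 3*x

trace(b a^-1) = trace(b) * trace(a) - trace(b a) = x*y - z
trace(b a b) = trace(b) * trace(a b) - trace(a) = y*z - x
trace(b a b a) = trace(b a) * trace(b a) - trace(1) = z^2 - 2
trace(a^-1 b a b) = trace(b a b) * trace(a) - trace(b a b a) = x*y*z - x^2 - z^2 + 2
trace(a b a^-2 b) = trace(a^-1 b a b) * trace(a) - trace(a^-1 b a b a) = x^2*y*z - x^3 - x*z^2 - y*z + 3*x
trace(a^-1 b^-1 a b a^-1) = trace(a b a^-2) * trace(b) - trace(a b a^-2 b) = -x^2*y*z + x^3 + x*y^2 + x*z^2 - 3*x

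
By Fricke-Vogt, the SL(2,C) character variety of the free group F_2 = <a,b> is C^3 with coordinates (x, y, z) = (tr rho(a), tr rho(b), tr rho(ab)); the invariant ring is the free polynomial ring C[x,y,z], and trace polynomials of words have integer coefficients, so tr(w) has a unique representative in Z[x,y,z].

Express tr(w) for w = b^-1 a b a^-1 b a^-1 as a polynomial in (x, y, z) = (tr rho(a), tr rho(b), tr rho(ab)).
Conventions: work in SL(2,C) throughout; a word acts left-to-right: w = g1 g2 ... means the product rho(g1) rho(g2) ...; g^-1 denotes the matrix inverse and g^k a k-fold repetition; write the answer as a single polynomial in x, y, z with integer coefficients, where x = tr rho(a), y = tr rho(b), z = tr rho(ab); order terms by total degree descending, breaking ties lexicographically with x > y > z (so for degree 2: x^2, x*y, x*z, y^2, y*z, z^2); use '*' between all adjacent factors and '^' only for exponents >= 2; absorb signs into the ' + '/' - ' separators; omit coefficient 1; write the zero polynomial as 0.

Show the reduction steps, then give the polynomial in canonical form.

-x^2*y^2*z + x^3*y + x*y^3 + 2*x*y*z^2 - x^2*z - y^2*z - z^3 - 3*x*y + 3*z

reduce: trace(b^2) = trace(b) * trace(b) - trace(1) = y^2 - 2
so trace(b^2 a) = trace(b) * trace(a b) - trace(a) = y*z - x
reduce: trace(b a^-1 b) = trace(b^2) * trace(a) - trace(b^2 a) = x*y^2 - y*z - x
so trace(b a b^2) = trace(b) * trace(a b^2) - trace(a b) = y^2*z - x*y - z
so trace(a b a b) = trace(a b) * trace(a b) - trace(1) = z^2 - 2
trace(a b a) = trace(a) * trace(b a) - trace(b) = x*z - y
reduce: trace(b a b^2 a) = trace(b) * trace(a b a b) - trace(a b a) = y*z^2 - x*z - y
trace(b a^-1 b a b) = trace(b a b^2) * trace(a) - trace(b a b^2 a) = x*y^2*z - x^2*y - y*z^2 + y
trace(b a b a b a) = trace(a b a b) * trace(a b) - trace(b a) = z^3 - 3*z
so trace(b a^-1 b a b a) = trace(b a b a b) * trace(a) - trace(b a b a b a) = x*y*z^2 - x^2*z - z^3 - x*y + 3*z
trace(a b a^-1 b a^-1 b) = trace(b a^-1 b a b) * trace(a) - trace(b a^-1 b a b a) = x^2*y^2*z - x^3*y - 2*x*y*z^2 + x^2*z + z^3 + 2*x*y - 3*z
reduce: trace(b^-1 a b a^-1 b a^-1) = trace(a b a^-1 b a^-1) * trace(b) - trace(a b a^-1 b a^-1 b) = -x^2*y^2*z + x^3*y + x*y^3 + 2*x*y*z^2 - x^2*z - y^2*z - z^3 - 3*x*y + 3*z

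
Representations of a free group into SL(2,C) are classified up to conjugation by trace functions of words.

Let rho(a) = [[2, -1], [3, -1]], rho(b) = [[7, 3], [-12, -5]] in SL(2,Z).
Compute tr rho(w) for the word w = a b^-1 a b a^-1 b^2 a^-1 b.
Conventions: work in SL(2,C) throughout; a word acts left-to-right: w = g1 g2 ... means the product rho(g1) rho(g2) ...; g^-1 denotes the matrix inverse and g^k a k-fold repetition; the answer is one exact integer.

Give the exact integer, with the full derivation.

-4453486

rho(a) = [[2, -1], [3, -1]]
... * rho(b^-1) = [[-5, -3], [12, 7]]  ->  [[-22, -13], [-27, -16]]
... * rho(a) = [[2, -1], [3, -1]]  ->  [[-83, 35], [-102, 43]]
... * rho(b) = [[7, 3], [-12, -5]]  ->  [[-1001, -424], [-1230, -521]]
... * rho(a^-1) = [[-1, 1], [-3, 2]]  ->  [[2273, -1849], [2793, -2272]]
... * rho(b) = [[7, 3], [-12, -5]]  ->  [[38099, 16064], [46815, 19739]]
... * rho(b) = [[7, 3], [-12, -5]]  ->  [[73925, 33977], [90837, 41750]]
... * rho(a^-1) = [[-1, 1], [-3, 2]]  ->  [[-175856, 141879], [-216087, 174337]]
... * rho(b) = [[7, 3], [-12, -5]]  ->  [[-2933540, -1236963], [-3604653, -1519946]]
tr = -2933540 + -1519946 = -4453486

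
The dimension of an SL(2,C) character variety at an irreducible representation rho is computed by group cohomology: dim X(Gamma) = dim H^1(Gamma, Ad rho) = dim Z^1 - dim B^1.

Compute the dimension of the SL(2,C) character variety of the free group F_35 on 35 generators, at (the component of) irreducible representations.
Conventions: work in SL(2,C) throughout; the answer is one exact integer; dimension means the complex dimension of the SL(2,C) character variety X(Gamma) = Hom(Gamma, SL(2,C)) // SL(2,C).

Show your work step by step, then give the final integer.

The free group F_35: 35 generators, no relators.
Z^1(Gamma, Ad rho) = (sl_2)^35: a cocycle is a free choice of one sl_2 vector per generator, so dim Z^1 = 3*35 = 105.
Irreducibility makes the coboundary map sl_2 -> Z^1 injective (trivial centralizer), so dim B^1 = 3.
dim X = dim H^1 = dim Z^1 - dim B^1 = 105 - 3 = 102.

102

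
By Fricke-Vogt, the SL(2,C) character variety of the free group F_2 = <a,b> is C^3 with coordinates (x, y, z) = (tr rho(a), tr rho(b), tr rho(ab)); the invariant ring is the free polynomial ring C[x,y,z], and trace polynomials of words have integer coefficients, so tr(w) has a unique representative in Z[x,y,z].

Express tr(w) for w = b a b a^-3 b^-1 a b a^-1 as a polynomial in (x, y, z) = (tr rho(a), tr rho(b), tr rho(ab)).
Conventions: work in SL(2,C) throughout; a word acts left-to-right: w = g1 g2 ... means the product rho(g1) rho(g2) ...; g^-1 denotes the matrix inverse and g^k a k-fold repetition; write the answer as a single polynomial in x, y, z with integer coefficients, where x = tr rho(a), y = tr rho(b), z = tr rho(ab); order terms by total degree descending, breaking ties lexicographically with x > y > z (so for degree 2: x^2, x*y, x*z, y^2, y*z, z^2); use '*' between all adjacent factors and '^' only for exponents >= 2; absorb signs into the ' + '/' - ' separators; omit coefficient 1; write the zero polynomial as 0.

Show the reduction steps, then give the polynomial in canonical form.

and tr(a b^2) = tr(b) tr(a b) - tr(a)   [square of b] = y*z - x
next, tr(b^2 a b) = tr(b) tr(a b^2) - tr(a b)   [square of b] = y^2*z - x*y - z
tr(a b a b) = tr(b a) tr(b a) - tr(1)   [split at a repeated b] = z^2 - 2
tr(a b a) = tr(a) tr(b a) - tr(b)   [square of a] = x*z - y
tr(b^2 a b a) = tr(b) tr(a b a b) - tr(a b a)   [square of b] = y*z^2 - x*z - y
tr(a^-1 b^2 a b) = tr(b^2 a b) tr(a) - tr(b^2 a b a)   [inverse elimination on a] = x*y^2*z - x^2*y - y*z^2 + y
tr(b^2 a b a^-2) = tr(a^-1 b^2 a b) tr(a) - tr(a^-1 b^2 a b a)   [inverse elimination on a] = x^2*y^2*z - x^3*y - x*y*z^2 - y^2*z + 2*x*y + z
tr(a^2) = tr(a) tr(a) - tr(1)   [square of a] = x^2 - 2
tr(a b^2 a) = tr(b) tr(a^2 b) - tr(a^2)   [square of b] = x*y*z - x^2 - y^2 + 2
next, tr(b a b^2 a b) = tr(b) tr(a b^2 a b) - tr(a b^2 a)   [square of b] = y^2*z^2 - 2*x*y*z + x^2 - 2
next, tr(a b a b a b) = tr(a b a b) tr(a b) - tr(b a)   [split at a repeated a] = z^3 - 3*z
next, tr(a b a b a) = tr(a) tr(b a b a) - tr(b a b)   [square of a] = x*z^2 - y*z - x
tr(b a b^2 a b a) = tr(b) tr(a b a b a b) - tr(a b a b a)   [square of b] = y*z^3 - x*z^2 - 2*y*z + x
next, tr(b a b^2 a b a^-1) = tr(b a b^2 a b) tr(a) - tr(b a b^2 a b a)   [inverse elimination on a] = x*y^2*z^2 - 2*x^2*y*z - y*z^3 + x^3 + x*z^2 + 2*y*z - 3*x
and tr(b a b^2 a b a^-2) = tr(b a b^2 a b a^-1) tr(a) - tr(b a b^2 a b)   [inverse elimination on a] = x^2*y^2*z^2 - 2*x^3*y*z - x*y*z^3 + x^4 + x^2*z^2 - y^2*z^2 + 4*x*y*z - 4*x^2 + 2
and tr(a b^2 a b a^-3 b) = tr(b a b^2 a b a^-2) tr(a) - tr(b a b^2 a b a^-1)   [inverse elimination on a] = x^3*y^2*z^2 - 2*x^4*y*z - x^2*y*z^3 + x^5 + x^3*z^2 - 2*x*y^2*z^2 + 6*x^2*y*z + y*z^3 - 5*x^3 - x*z^2 - 2*y*z + 5*x
and tr(b a b a^-3 b^-1 a b) = tr(a b^2 a b a^-3) tr(b) - tr(a b^2 a b a^-3 b)   [inverse elimination on b] = -x^3*y^2*z^2 + 2*x^4*y*z + x^2*y^3*z + x^2*y*z^3 - x^5 - x^3*y^2 - x^3*z^2 + x*y^2*z^2 - 6*x^2*y*z - y^3*z - y*z^3 + 5*x^3 + 2*x*y^2 + x*z^2 + 3*y*z - 5*x
and tr(b a b a b a^-1) = tr(b a b a b) tr(a) - tr(b a b a b a)   [inverse elimination on a] = x*y*z^2 - x^2*z - z^3 - x*y + 3*z
and tr(b a b a b a b a) = tr(a b) tr(a b a b a b) - tr(a^-1 b^-1 a^-1 b^-1)   [split at a repeated a] = z^4 - 4*z^2 + 2
next, tr(b a b a b a b a^-1) = tr(b a b a b a b) tr(a) - tr(b a b a b a b a)   [inverse elimination on a] = x*y*z^3 - x^2*z^2 - z^4 - 2*x*y*z + x^2 + 4*z^2 - 2
next, tr(a b a b a b a^-2 b) = tr(b a b a b a b a^-1) tr(a) - tr(b a b a b a b)   [inverse elimination on a] = x^2*y*z^3 - x^3*z^2 - x*z^4 - 2*x^2*y*z - y*z^3 + x^3 + 5*x*z^2 + 2*y*z - 3*x
tr(a^-2 b^-1 a b a b a b) = tr(a b a b a b a^-2) tr(b) - tr(a b a b a b a^-2 b)   [inverse elimination on b] = -x^2*y*z^3 + x^3*z^2 + x*y^2*z^2 + x*z^4 + x^2*y*z - x^3 - x*y^2 - 5*x*z^2 + y*z + 3*x
tr(a^-1 b^-1 a b a b a b) = tr(a b a b a b a^-1) tr(b) - tr(a b a b a b a^-1 b)   [inverse elimination on b] = -x*y*z^3 + x^2*z^2 + y^2*z^2 + z^4 + x*y*z - x^2 - y^2 - 4*z^2 + 2
next, tr(b a b a^-3 b^-1 a b a) = tr(a^-2 b^-1 a b a b a b) tr(a) - tr(a^-2 b^-1 a b a b a b a)   [inverse elimination on a] = -x^3*y*z^3 + x^4*z^2 + x^2*y^2*z^2 + x^2*z^4 + x^3*y*z + x*y*z^3 - x^4 - x^2*y^2 - 6*x^2*z^2 - y^2*z^2 - z^4 + 4*x^2 + y^2 + 4*z^2 - 2
and tr(b a b a^-3 b^-1 a b a^-1) = tr(b a b a^-3 b^-1 a b) tr(a) - tr(b a b a^-3 b^-1 a b a)   [inverse elimination on a] = -x^4*y^2*z^2 + 2*x^5*y*z + x^3*y^3*z + 2*x^3*y*z^3 - x^6 - x^4*y^2 - 2*x^4*z^2 - x^2*z^4 - 7*x^3*y*z - x*y^3*z - 2*x*y*z^3 + 6*x^4 + 3*x^2*y^2 + 7*x^2*z^2 + y^2*z^2 + z^4 + 3*x*y*z - 9*x^2 - y^2 - 4*z^2 + 2

-x^4*y^2*z^2 + 2*x^5*y*z + x^3*y^3*z + 2*x^3*y*z^3 - x^6 - x^4*y^2 - 2*x^4*z^2 - x^2*z^4 - 7*x^3*y*z - x*y^3*z - 2*x*y*z^3 + 6*x^4 + 3*x^2*y^2 + 7*x^2*z^2 + y^2*z^2 + z^4 + 3*x*y*z - 9*x^2 - y^2 - 4*z^2 + 2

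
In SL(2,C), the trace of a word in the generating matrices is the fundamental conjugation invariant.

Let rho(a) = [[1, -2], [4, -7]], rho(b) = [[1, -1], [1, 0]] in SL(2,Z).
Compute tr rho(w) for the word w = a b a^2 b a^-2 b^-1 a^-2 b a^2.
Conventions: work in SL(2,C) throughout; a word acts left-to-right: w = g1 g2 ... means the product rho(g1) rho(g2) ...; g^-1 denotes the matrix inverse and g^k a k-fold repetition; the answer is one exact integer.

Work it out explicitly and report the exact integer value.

4940209

rho(a) = [[1, -2], [4, -7]]
... * rho(b) = [[1, -1], [1, 0]]  ->  [[-1, -1], [-3, -4]]
... * rho(a) = [[1, -2], [4, -7]]  ->  [[-5, 9], [-19, 34]]
... * rho(a) = [[1, -2], [4, -7]]  ->  [[31, -53], [117, -200]]
... * rho(b) = [[1, -1], [1, 0]]  ->  [[-22, -31], [-83, -117]]
... * rho(a^-1) = [[-7, 2], [-4, 1]]  ->  [[278, -75], [1049, -283]]
... * rho(a^-1) = [[-7, 2], [-4, 1]]  ->  [[-1646, 481], [-6211, 1815]]
... * rho(b^-1) = [[0, 1], [-1, 1]]  ->  [[-481, -1165], [-1815, -4396]]
... * rho(a^-1) = [[-7, 2], [-4, 1]]  ->  [[8027, -2127], [30289, -8026]]
... * rho(a^-1) = [[-7, 2], [-4, 1]]  ->  [[-47681, 13927], [-179919, 52552]]
... * rho(b) = [[1, -1], [1, 0]]  ->  [[-33754, 47681], [-127367, 179919]]
... * rho(a) = [[1, -2], [4, -7]]  ->  [[156970, -266259], [592309, -1004699]]
... * rho(a) = [[1, -2], [4, -7]]  ->  [[-908066, 1549873], [-3426487, 5848275]]
tr = -908066 + 5848275 = 4940209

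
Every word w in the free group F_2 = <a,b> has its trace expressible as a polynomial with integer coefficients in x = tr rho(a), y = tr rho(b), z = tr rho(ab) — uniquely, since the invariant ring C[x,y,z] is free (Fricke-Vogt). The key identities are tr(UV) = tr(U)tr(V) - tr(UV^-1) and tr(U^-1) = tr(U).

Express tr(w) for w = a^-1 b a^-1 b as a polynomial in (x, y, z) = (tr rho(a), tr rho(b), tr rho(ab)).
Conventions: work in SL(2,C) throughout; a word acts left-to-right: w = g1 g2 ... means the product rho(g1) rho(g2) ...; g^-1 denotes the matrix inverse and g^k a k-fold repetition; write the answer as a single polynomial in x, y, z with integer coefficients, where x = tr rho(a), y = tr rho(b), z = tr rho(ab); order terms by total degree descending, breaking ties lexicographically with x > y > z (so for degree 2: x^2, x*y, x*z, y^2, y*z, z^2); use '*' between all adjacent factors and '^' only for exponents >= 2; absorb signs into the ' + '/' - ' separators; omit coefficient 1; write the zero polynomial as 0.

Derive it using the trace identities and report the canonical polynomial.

trace(b^2) = trace(b)*trace(b) - trace(1)   [square of b] = y^2 - 2
trace(b^2 a) = trace(b)*trace(a b) - trace(a)   [square of b] = y*z - x
trace(b a^-1 b) = trace(b^2)*trace(a) - trace(b^2 a)   [inverse elimination on a] = x*y^2 - y*z - x
trace(b a b a) = trace(b a)*trace(b a) - trace(1)   [split at a repeated b] = z^2 - 2
trace(b a^-1 b a) = trace(b a b)*trace(a) - trace(b a b a)   [inverse elimination on a] = x*y*z - x^2 - z^2 + 2
trace(a^-1 b a^-1 b) = trace(b a^-1 b)*trace(a) - trace(b a^-1 b a)   [inverse elimination on a] = x^2*y^2 - 2*x*y*z + z^2 - 2

x^2*y^2 - 2*x*y*z + z^2 - 2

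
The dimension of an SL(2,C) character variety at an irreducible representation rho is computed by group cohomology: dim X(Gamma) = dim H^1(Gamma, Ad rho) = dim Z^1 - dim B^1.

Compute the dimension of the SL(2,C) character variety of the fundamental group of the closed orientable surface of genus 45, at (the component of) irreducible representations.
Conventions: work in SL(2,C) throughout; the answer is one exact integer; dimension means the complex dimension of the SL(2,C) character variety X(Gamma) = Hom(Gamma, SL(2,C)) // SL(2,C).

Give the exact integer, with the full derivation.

264

The genus-45 surface group: 2g = 90 generators, one relator prod [a_i, b_i].
Before the relator condition, cocycle space has dim 3*90 = 270.
d_2 is surjective at irreducible rho (its cokernel H^2 is dual to H^0 = 0), so dim Z^1 = 270 - 3 = 267.
As always at irreducible rho, dim B^1 = 3.
dim H^1 = 267 - 3 = 264 = dim X.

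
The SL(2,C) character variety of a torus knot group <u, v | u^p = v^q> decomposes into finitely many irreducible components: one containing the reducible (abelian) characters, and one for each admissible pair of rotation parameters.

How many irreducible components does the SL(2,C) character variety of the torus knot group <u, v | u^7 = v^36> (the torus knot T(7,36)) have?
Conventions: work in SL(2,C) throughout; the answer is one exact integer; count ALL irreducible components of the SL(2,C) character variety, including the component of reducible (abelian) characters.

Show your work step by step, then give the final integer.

106

Gamma = < u, v | u^7 = v^36 > (torus knot T(7,36)); the central element u^7 = v^36 acts as +I or -I in any irreducible SL(2,C) representation.
So on each irreducible component the traces are pinned: tr(u) = 2*cos(pi*alpha/7) with 1 <= alpha <= 6, tr(v) = 2*cos(pi*beta/36) with 1 <= beta <= 35.
u^7 = (-1)^alpha I and v^36 = (-1)^beta I must agree, so alpha and beta have equal parity.
Enumerate parity-matched pairs: 3*18 odd-odd plus 3*17 even-even gives 105.
Total: 105 irreducible-character components + 1 reducible (abelian) component = 106.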